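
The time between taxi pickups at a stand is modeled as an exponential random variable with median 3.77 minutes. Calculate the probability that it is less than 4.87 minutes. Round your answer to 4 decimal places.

For an exponential, median = ln(2)/λ, so λ = ln 2 / 3.77 = 0.183859 per minute.
P(X ≤ 4.87) = 1 − e^(−λ·4.87) = 1 − e^(−0.89539) ≈ 0.5916.

0.5916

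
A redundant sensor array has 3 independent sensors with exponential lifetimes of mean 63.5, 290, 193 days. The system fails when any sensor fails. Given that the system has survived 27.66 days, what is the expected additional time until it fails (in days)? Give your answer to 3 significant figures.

First-failure rate Σλ = 1/63.5 + 1/290 + 1/193 = 0.0243777.
By memorylessness the expected residual is 1/Σλ = 41.0212 days, regardless of the 27.66 already elapsed.

41.0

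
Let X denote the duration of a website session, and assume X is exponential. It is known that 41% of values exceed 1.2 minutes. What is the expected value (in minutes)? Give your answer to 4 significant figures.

e^(−λ·1.2) = 0.41 ⇒ λ = −ln(0.41)/1.2 = 0.742998.
Mean = 1/λ = 1.3459 minutes.

1.346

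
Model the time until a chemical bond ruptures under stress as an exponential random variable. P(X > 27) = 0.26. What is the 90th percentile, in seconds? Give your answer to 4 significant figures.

46.15

e^(−λ·27) = 0.26 ⇒ λ = −ln(0.26)/27 = 0.0498916.
90th percentile: 1 − e^(−λt) = 0.9, t = −ln(0.1)/λ = 46.1517 seconds.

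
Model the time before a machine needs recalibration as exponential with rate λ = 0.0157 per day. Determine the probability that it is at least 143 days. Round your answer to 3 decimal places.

0.106

P(X > 143) = e^(−λ·143) = e^(−2.2451) ≈ 0.106.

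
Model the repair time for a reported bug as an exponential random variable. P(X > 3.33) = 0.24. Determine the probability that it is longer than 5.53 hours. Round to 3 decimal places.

0.093

e^(−λ·3.33) = 0.24 ⇒ λ = −ln(0.24)/3.33 = 0.428563.
P(X > 5.53) = e^(−0.428563·5.53) = e^(−2.37) ≈ 0.093.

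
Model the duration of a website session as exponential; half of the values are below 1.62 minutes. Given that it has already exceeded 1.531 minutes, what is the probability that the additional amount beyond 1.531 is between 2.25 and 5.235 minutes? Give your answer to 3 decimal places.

0.275

For an exponential, median = ln(2)/λ, so λ = ln 2 / 1.62 = 0.427869 per minute.
Memoryless: the residual past 1.531 is again Exp(λ).
P(2.25 < residual < 5.235) = e^(−λ·2.25) − e^(−λ·5.235) = 0.38186 − 0.10647 ≈ 0.275.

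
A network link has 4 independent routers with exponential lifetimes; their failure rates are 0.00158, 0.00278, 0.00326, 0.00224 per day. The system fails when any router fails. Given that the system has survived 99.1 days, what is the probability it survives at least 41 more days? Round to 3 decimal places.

0.667

Time to first failure ~ Exp(Σλ) with Σλ = 0.00986.
By memorylessness, P(T > 99.1+41 | T > 99.1) = P(T > 41) = e^(−0.00986·41) ≈ 0.667.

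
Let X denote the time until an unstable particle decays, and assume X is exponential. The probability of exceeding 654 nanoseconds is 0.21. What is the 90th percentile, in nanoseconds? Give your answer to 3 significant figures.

965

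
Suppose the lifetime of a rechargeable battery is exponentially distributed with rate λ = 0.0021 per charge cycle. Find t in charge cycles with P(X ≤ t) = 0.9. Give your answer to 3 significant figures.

Set 1 − e^(−λt) = 0.9, so t = −ln(0.1)/λ = 2.3026/0.0021 ≈ 1096.47 charge cycles.

1100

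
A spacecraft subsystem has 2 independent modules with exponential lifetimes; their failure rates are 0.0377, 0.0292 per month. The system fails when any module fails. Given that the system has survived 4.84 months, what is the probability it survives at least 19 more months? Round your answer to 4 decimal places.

0.2805

Time to first failure ~ Exp(Σλ) with Σλ = 0.0669.
By memorylessness, P(T > 4.84+19 | T > 4.84) = P(T > 19) = e^(−0.0669·19) ≈ 0.2805.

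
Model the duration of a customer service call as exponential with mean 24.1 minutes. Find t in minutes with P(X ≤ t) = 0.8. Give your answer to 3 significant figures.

38.8

The rate is λ = 1/24.1 = 0.0414938 per minute.
Set 1 − e^(−λt) = 0.8, so t = −ln(0.2)/λ = 1.6094/0.0414938 ≈ 38.7875 minutes.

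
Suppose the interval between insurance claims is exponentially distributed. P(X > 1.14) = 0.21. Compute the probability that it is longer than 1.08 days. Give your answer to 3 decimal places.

0.228

e^(−λ·1.14) = 0.21 ⇒ λ = −ln(0.21)/1.14 = 1.36899.
P(X > 1.08) = e^(−1.36899·1.08) = e^(−1.4785) ≈ 0.228.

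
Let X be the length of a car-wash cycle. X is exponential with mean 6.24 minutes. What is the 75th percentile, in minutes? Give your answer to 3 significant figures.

8.65

The rate is λ = 1/6.24 = 0.160256 per minute.
Set 1 − e^(−λt) = 0.75, so t = −ln(0.25)/λ = 1.3863/0.160256 ≈ 8.65048 minutes.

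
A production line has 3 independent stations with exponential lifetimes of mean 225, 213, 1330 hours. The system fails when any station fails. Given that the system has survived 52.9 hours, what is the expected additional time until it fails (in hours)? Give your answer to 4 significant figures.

101.1

First-failure rate Σλ = 1/225 + 1/213 + 1/1330 = 0.00989116.
By memorylessness the expected residual is 1/Σλ = 101.1 hours, regardless of the 52.9 already elapsed.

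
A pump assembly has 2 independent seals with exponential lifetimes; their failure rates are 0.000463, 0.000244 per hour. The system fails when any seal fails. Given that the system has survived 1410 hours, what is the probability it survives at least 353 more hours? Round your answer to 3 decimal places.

0.779

Time to first failure ~ Exp(Σλ) with Σλ = 0.000707.
By memorylessness, P(T > 1410+353 | T > 1410) = P(T > 353) = e^(−0.000707·353) ≈ 0.779.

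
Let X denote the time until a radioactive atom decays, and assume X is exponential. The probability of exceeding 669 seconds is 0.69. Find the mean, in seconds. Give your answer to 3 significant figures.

e^(−λ·669) = 0.69 ⇒ λ = −ln(0.69)/669 = 0.000554654.
Mean = 1/λ = 1802.93 seconds.

1800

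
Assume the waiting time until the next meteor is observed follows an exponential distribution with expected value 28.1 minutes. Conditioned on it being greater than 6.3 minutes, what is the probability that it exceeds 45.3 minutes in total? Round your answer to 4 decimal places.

0.2496

The rate is λ = 1/28.1 = 0.0355872 per minute.
P(X > s+t | X > s) = e^(−λ(s+t))/e^(−λs) = e^(−λt), independent of s = 6.3.
P(X > 39) = e^(−1.3879) ≈ 0.2496.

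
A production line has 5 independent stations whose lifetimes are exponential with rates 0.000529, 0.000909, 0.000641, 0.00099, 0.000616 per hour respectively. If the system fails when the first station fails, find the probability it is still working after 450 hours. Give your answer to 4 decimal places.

0.1905

The time to first failure is exponential with rate Σλ = 0.000529 + 0.000909 + 0.000641 + 0.00099 + 0.000616 = 0.003685.
P(min > 450) = e^(−0.003685·450) = e^(−1.6583) ≈ 0.1905.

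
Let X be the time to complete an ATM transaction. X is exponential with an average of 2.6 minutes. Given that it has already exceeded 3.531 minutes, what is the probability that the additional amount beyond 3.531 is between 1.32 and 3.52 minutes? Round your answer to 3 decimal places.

The rate is λ = 1/2.6 = 0.384615 per minute.
Memoryless: the residual past 3.531 is again Exp(λ).
P(1.32 < residual < 3.52) = e^(−λ·1.32) − e^(−λ·3.52) = 0.60188 − 0.25825 ≈ 0.344.

0.344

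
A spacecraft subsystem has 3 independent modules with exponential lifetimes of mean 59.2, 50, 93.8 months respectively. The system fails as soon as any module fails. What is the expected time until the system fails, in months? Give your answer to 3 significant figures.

21.0

The first failure time is exponential with rate Σλ_i = 1/59.2 + 1/50 + 1/93.8 = 0.0475529 per month.
E[min] = 1/Σλ = 1/0.0475529 = 21.0292 months.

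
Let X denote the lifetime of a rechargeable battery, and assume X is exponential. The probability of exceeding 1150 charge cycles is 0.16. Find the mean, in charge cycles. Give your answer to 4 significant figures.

e^(−λ·1150) = 0.16 ⇒ λ = −ln(0.16)/1150 = 0.00159355.
Mean = 1/λ = 627.53 charge cycles.

627.5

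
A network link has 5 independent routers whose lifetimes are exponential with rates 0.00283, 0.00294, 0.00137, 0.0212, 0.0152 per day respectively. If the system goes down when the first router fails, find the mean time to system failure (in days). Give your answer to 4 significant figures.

22.97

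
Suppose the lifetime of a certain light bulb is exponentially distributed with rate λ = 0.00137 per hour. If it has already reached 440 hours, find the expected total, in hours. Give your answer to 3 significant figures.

1170

By memorylessness, E[X | X > 440] = 440 + 1/λ = 440 + 729.927 = 1169.93 hours.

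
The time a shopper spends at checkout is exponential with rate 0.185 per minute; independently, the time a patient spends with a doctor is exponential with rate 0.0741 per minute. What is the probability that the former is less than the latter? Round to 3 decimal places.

λ_1 = 0.185, λ_2 = 0.0741.
For independent exponentials, P(the former < the latter) = λ_1/(λ_1+λ_2) = 0.185/0.2591 ≈ 0.714.

0.714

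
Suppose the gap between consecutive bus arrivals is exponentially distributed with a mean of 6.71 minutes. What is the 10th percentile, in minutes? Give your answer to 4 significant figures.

The rate is λ = 1/6.71 = 0.149031 per minute.
Set 1 − e^(−λt) = 0.1, so t = −ln(0.9)/λ = 0.10536/0.149031 ≈ 0.706969 minutes.

0.7070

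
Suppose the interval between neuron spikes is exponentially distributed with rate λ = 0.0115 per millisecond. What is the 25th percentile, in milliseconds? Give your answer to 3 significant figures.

25.0

Set 1 − e^(−λt) = 0.25, so t = −ln(0.75)/λ = 0.28768/0.0115 ≈ 25.0158 milliseconds.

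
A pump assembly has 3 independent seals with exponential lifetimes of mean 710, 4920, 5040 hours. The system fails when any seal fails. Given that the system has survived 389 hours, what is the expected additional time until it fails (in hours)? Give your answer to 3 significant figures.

552

First-failure rate Σλ = 1/710 + 1/4920 + 1/5040 = 0.00181012.
By memorylessness the expected residual is 1/Σλ = 552.451 hours, regardless of the 389 already elapsed.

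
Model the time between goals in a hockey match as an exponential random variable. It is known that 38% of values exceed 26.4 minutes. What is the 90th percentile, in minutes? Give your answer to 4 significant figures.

62.82

e^(−λ·26.4) = 0.38 ⇒ λ = −ln(0.38)/26.4 = 0.0366509.
90th percentile: 1 − e^(−λt) = 0.9, t = −ln(0.1)/λ = 62.8248 minutes.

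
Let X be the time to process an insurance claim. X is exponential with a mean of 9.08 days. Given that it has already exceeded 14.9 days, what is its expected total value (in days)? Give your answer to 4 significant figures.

23.98

The rate is λ = 1/9.08 = 0.110132 per day.
By memorylessness, E[X | X > 14.9] = 14.9 + 1/λ = 14.9 + 9.08 = 23.98 days.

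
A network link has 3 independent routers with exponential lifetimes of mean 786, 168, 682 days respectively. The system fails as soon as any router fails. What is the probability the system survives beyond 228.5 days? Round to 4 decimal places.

The first failure time is exponential with rate Σλ_i = 1/786 + 1/168 + 1/682 = 0.00869092 per day.
P(min > 228.5) = e^(−0.00869092·228.5) = e^(−1.9859) ≈ 0.1373.

0.1373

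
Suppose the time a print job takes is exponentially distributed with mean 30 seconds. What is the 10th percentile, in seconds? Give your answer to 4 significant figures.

3.161

The rate is λ = 1/30 = 0.0333333 per second.
Set 1 − e^(−λt) = 0.1, so t = −ln(0.9)/λ = 0.10536/0.0333333 ≈ 3.16082 seconds.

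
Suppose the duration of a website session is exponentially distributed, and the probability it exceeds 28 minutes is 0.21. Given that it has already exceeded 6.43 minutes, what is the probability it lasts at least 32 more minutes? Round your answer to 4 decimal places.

From e^(−λ·28) = 0.21, λ = −ln(0.21)/28 = 0.0557374.
Memoryless: P(X > 6.43+32 | X > 6.43) = P(X > 32) = e^(−0.0557374·32) ≈ 0.1680.

0.1680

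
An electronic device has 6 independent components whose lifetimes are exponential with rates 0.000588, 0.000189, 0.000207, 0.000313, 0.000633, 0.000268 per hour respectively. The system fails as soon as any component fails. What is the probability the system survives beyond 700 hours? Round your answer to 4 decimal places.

0.2147

The time to first failure is exponential with rate Σλ = 0.000588 + 0.000189 + 0.000207 + 0.000313 + 0.000633 + 0.000268 = 0.002198.
P(min > 700) = e^(−0.002198·700) = e^(−1.5386) ≈ 0.2147.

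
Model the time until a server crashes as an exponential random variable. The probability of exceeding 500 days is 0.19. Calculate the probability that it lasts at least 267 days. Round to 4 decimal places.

e^(−λ·500) = 0.19 ⇒ λ = −ln(0.19)/500 = 0.00332146.
P(X > 267) = e^(−0.00332146·267) = e^(−0.88683) ≈ 0.4120.

0.4120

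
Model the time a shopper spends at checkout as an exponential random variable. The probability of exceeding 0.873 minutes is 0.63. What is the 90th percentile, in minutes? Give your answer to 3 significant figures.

e^(−λ·0.873) = 0.63 ⇒ λ = −ln(0.63)/0.873 = 0.52925.
90th percentile: 1 − e^(−λt) = 0.9, t = −ln(0.1)/λ = 4.35065 minutes.

4.35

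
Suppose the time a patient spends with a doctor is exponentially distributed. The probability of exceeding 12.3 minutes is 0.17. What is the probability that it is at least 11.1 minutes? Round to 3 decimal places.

0.202

e^(−λ·12.3) = 0.17 ⇒ λ = −ln(0.17)/12.3 = 0.144062.
P(X > 11.1) = e^(−0.144062·11.1) = e^(−1.5991) ≈ 0.202.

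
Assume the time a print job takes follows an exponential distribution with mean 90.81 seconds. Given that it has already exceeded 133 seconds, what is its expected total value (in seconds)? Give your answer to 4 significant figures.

223.8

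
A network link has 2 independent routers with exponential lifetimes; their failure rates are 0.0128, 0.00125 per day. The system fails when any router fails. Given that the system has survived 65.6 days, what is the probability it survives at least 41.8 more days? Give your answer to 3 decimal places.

Time to first failure ~ Exp(Σλ) with Σλ = 0.01405.
By memorylessness, P(T > 65.6+41.8 | T > 65.6) = P(T > 41.8) = e^(−0.01405·41.8) ≈ 0.556.

0.556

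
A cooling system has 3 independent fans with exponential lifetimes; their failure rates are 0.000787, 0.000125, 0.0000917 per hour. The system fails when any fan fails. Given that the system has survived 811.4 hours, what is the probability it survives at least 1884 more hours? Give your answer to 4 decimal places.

Time to first failure ~ Exp(Σλ) with Σλ = 0.0010037.
By memorylessness, P(T > 811.4+1884 | T > 811.4) = P(T > 1884) = e^(−0.0010037·1884) ≈ 0.1509.

0.1509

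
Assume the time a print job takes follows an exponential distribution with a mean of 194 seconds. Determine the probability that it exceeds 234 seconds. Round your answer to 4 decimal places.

The rate is λ = 1/194 = 0.00515464 per second.
P(X > 234) = e^(−λ·234) = e^(−1.2062) ≈ 0.2993.

0.2993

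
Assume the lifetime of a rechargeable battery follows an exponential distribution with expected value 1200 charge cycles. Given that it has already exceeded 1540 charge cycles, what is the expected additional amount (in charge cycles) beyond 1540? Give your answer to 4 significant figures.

The rate is λ = 1/1200 = 0.000833333 per charge cycle.
By memorylessness, the remaining amount past any threshold is again Exp(λ) with mean 1/λ = 1200 charge cycles.

1200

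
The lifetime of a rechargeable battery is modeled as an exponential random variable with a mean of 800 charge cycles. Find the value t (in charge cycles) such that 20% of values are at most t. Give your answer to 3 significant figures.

The rate is λ = 1/800 = 0.00125 per charge cycle.
Set 1 − e^(−λt) = 0.2, so t = −ln(0.8)/λ = 0.22314/0.00125 ≈ 178.515 charge cycles.

179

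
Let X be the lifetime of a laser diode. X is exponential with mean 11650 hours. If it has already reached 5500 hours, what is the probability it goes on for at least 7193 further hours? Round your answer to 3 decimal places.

0.539

The rate is λ = 1/11650 = 0.0000858369 per hour.
The exponential is memoryless, so the remaining time is again Exp(λ): the condition X > 5500 is irrelevant.
P(X > 7193) = e^(−0.61742) ≈ 0.539.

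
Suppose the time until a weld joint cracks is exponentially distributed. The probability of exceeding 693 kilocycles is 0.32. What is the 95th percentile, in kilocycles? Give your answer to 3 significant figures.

1820

e^(−λ·693) = 0.32 ⇒ λ = −ln(0.32)/693 = 0.00164421.
95th percentile: 1 − e^(−λt) = 0.95, t = −ln(0.05)/λ = 1821.99 kilocycles.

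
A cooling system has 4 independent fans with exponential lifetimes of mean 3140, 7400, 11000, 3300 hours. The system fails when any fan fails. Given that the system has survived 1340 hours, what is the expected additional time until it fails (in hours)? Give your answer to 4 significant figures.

1180

First-failure rate Σλ = 1/3140 + 1/7400 + 1/11000 + 1/3300 = 0.000847546.
By memorylessness the expected residual is 1/Σλ = 1179.88 hours, regardless of the 1340 already elapsed.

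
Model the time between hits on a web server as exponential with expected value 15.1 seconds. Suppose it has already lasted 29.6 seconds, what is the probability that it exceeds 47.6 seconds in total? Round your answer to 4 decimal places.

The rate is λ = 1/15.1 = 0.0662252 per second.
By the memoryless property, P(X > 29.6+18 | X > 29.6) = P(X > 18).
P(X > 18) = e^(−1.1921) ≈ 0.3036.

0.3036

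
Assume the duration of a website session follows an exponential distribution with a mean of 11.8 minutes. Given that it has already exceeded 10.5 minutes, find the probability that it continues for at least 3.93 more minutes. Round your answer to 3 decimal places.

The rate is λ = 1/11.8 = 0.0847458 per minute.
By the memoryless property, P(X > 10.5+3.93 | X > 10.5) = P(X > 3.93).
P(X > 3.93) = e^(−0.33305) ≈ 0.717.

0.717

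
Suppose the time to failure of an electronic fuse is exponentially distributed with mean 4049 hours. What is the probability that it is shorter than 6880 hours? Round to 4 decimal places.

0.8172

The rate is λ = 1/4049 = 0.000246975 per hour.
P(X ≤ 6880) = 1 − e^(−λ·6880) = 1 − e^(−1.6992) ≈ 0.8172.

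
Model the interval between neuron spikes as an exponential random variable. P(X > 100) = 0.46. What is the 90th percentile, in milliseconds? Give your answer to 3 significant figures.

297

e^(−λ·100) = 0.46 ⇒ λ = −ln(0.46)/100 = 0.00776529.
90th percentile: 1 − e^(−λt) = 0.9, t = −ln(0.1)/λ = 296.523 milliseconds.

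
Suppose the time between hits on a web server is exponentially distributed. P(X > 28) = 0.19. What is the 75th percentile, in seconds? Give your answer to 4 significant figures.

e^(−λ·28) = 0.19 ⇒ λ = −ln(0.19)/28 = 0.0593118.
75th percentile: 1 − e^(−λt) = 0.75, t = −ln(0.25)/λ = 23.373 seconds.

23.37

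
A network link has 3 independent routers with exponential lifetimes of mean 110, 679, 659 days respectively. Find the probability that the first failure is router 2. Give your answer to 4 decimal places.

0.1219

Rates: λ_i = 1/mean_i → 0.00909091, 0.00147275, 0.00151745; Σλ = 0.0120811.
P(router 2 first) = λ_2/Σλ = 0.00147275/0.0120811 ≈ 0.1219.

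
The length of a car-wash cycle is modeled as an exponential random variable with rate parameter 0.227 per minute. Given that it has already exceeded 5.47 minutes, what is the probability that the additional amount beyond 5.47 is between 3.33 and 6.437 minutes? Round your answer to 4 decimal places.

0.2376

Memoryless: the residual past 5.47 is again Exp(λ).
P(3.33 < residual < 6.437) = e^(−λ·3.33) − e^(−λ·6.437) = 0.46958 − 0.23196 ≈ 0.2376.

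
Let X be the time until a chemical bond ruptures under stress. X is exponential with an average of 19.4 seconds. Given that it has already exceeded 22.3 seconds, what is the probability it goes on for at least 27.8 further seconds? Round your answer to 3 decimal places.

0.239

The rate is λ = 1/19.4 = 0.0515464 per second.
By the memoryless property, P(X > 22.3+27.8 | X > 22.3) = P(X > 27.8).
P(X > 27.8) = e^(−1.433) ≈ 0.239.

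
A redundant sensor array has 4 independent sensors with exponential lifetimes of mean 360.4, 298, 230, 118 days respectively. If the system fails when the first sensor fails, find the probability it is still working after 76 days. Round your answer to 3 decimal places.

0.237

The first failure time is exponential with rate Σλ_i = 1/360.4 + 1/298 + 1/230 + 1/118 = 0.0189528 per day.
P(min > 76) = e^(−0.0189528·76) = e^(−1.4404) ≈ 0.237.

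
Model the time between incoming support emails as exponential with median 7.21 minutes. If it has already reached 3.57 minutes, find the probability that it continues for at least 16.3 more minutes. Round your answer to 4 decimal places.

0.2087

For an exponential, median = ln(2)/λ, so λ = ln 2 / 7.21 = 0.0961369 per minute.
The exponential is memoryless, so the remaining time is again Exp(λ): the condition X > 3.57 is irrelevant.
P(X > 16.3) = e^(−1.567) ≈ 0.2087.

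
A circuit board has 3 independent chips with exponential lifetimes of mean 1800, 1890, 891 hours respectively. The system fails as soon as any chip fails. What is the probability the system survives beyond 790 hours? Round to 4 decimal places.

0.1749

The first failure time is exponential with rate Σλ_i = 1/1800 + 1/1890 + 1/891 = 0.00220699 per hour.
P(min > 790) = e^(−0.00220699·790) = e^(−1.7435) ≈ 0.1749.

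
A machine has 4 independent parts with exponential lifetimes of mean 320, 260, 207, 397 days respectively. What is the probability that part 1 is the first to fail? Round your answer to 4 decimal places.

Rates: λ_i = 1/mean_i → 0.003125, 0.00384615, 0.00483092, 0.00251889; Σλ = 0.014321.
P(part 1 first) = λ_1/Σλ = 0.003125/0.014321 ≈ 0.2182.

0.2182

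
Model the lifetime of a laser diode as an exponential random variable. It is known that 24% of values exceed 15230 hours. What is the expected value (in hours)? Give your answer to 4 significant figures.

10670

e^(−λ·15230) = 0.24 ⇒ λ = −ln(0.24)/15230 = 0.0000937043.
Mean = 1/λ = 10671.9 hours.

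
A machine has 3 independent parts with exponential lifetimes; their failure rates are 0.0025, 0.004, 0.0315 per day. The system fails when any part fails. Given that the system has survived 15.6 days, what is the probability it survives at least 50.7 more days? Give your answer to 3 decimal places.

0.146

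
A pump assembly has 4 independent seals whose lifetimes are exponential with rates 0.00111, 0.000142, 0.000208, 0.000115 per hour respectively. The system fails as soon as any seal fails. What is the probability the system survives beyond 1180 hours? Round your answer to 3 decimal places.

The time to first failure is exponential with rate Σλ = 0.00111 + 0.000142 + 0.000208 + 0.000115 = 0.001575.
P(min > 1180) = e^(−0.001575·1180) = e^(−1.8585) ≈ 0.156.

0.156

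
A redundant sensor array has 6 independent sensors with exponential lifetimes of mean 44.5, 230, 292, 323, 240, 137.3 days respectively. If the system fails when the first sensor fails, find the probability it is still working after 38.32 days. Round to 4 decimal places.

The first failure time is exponential with rate Σλ_i = 1/44.5 + 1/230 + 1/292 + 1/323 + 1/240 + 1/137.3 = 0.0447904 per day.
P(min > 38.32) = e^(−0.0447904·38.32) = e^(−1.7164) ≈ 0.1797.

0.1797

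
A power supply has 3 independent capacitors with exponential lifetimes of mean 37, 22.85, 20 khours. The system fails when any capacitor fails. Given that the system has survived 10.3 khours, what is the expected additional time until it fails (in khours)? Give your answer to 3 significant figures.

8.28

First-failure rate Σλ = 1/37 + 1/22.85 + 1/20 = 0.120791.
By memorylessness the expected residual is 1/Σλ = 8.27878 khours, regardless of the 10.3 already elapsed.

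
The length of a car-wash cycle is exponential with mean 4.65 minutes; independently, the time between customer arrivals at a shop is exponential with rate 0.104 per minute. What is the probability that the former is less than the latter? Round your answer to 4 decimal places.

0.6740

λ_1 = 1/4.65 = 0.215054, λ_2 = 0.104.
For independent exponentials, P(the former < the latter) = λ_1/(λ_1+λ_2) = 0.215054/0.319054 ≈ 0.6740.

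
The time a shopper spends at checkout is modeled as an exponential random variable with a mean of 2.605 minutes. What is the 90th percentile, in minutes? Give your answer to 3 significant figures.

6.00

The rate is λ = 1/2.605 = 0.383877 per minute.
Set 1 − e^(−λt) = 0.9, so t = −ln(0.1)/λ = 2.3026/0.383877 ≈ 5.99823 minutes.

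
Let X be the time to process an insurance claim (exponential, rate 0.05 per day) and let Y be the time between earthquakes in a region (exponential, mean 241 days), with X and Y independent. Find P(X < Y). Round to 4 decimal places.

λ_1 = 0.05, λ_2 = 1/241 = 0.00414938.
For independent exponentials, P(X < Y) = λ_1/(λ_1+λ_2) = 0.05/0.0541494 ≈ 0.9234.

0.9234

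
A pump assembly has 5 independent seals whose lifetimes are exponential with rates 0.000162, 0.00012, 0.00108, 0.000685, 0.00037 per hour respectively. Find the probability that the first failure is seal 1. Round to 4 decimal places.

0.0670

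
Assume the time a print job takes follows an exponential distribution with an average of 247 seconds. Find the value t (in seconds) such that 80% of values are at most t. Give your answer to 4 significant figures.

The rate is λ = 1/247 = 0.00404858 per second.
Set 1 − e^(−λt) = 0.8, so t = −ln(0.2)/λ = 1.6094/0.00404858 ≈ 397.531 seconds.

397.5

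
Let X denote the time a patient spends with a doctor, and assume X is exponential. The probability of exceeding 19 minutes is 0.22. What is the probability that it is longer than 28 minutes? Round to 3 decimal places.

0.107

e^(−λ·19) = 0.22 ⇒ λ = −ln(0.22)/19 = 0.0796909.
P(X > 28) = e^(−0.0796909·28) = e^(−2.2313) ≈ 0.107.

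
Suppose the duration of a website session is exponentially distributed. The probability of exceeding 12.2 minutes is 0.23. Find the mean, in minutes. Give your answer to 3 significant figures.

8.30

e^(−λ·12.2) = 0.23 ⇒ λ = −ln(0.23)/12.2 = 0.120465.
Mean = 1/λ = 8.30115 minutes.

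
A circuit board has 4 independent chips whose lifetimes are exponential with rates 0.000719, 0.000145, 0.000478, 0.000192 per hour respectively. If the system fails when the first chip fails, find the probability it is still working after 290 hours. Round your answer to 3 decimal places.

0.641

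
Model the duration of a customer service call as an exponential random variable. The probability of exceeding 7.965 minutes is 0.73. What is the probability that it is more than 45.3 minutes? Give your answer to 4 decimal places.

0.1670

e^(−λ·7.965) = 0.73 ⇒ λ = −ln(0.73)/7.965 = 0.0395117.
P(X > 45.3) = e^(−0.0395117·45.3) = e^(−1.7899) ≈ 0.1670.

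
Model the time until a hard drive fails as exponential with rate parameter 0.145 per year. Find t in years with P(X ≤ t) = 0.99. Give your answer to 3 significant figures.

Set 1 − e^(−λt) = 0.99, so t = −ln(0.01)/λ = 4.6052/0.145 ≈ 31.7598 years.

31.8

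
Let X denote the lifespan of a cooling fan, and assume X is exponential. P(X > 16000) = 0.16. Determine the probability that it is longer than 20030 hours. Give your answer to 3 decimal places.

e^(−λ·16000) = 0.16 ⇒ λ = −ln(0.16)/16000 = 0.000114536.
P(X > 20030) = e^(−0.000114536·20030) = e^(−2.2942) ≈ 0.101.

0.101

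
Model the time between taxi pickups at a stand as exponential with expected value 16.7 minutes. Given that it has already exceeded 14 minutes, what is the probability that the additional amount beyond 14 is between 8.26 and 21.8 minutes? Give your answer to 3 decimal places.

0.339

The rate is λ = 1/16.7 = 0.0598802 per minute.
Memoryless: the residual past 14 is again Exp(λ).
P(8.26 < residual < 21.8) = e^(−λ·8.26) − e^(−λ·21.8) = 0.60981 − 0.27107 ≈ 0.339.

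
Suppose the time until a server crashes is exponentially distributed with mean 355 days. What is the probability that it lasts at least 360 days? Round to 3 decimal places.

The rate is λ = 1/355 = 0.0028169 per day.
P(X > 360) = e^(−λ·360) = e^(−1.0141) ≈ 0.363.

0.363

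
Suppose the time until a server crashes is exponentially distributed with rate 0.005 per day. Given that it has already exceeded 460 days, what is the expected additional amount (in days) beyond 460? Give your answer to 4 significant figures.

200.0

By memorylessness, the remaining amount past any threshold is again Exp(λ) with mean 1/λ = 200 days.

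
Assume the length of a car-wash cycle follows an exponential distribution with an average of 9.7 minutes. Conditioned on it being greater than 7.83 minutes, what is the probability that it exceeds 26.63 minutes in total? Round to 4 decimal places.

0.1440

The rate is λ = 1/9.7 = 0.103093 per minute.
P(X > s+t | X > s) = e^(−λ(s+t))/e^(−λs) = e^(−λt), independent of s = 7.83.
P(X > 18.8) = e^(−1.9381) ≈ 0.1440.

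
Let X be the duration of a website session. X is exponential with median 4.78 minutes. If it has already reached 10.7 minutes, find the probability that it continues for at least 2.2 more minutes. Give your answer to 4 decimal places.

For an exponential, median = ln(2)/λ, so λ = ln 2 / 4.78 = 0.14501 per minute.
By the memoryless property, P(X > 10.7+2.2 | X > 10.7) = P(X > 2.2).
P(X > 2.2) = e^(−0.31902) ≈ 0.7269.

0.7269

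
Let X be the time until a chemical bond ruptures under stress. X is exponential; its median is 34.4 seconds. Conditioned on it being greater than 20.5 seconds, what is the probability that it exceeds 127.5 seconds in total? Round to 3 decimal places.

0.116

For an exponential, median = ln(2)/λ, so λ = ln 2 / 34.4 = 0.0201496 per second.
P(X > s+t | X > s) = e^(−λ(s+t))/e^(−λs) = e^(−λt), independent of s = 20.5.
P(X > 107) = e^(−2.156) ≈ 0.116.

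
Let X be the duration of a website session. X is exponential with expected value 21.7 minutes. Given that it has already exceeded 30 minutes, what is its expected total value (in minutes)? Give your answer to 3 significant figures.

The rate is λ = 1/21.7 = 0.0460829 per minute.
By memorylessness, E[X | X > 30] = 30 + 1/λ = 30 + 21.7 = 51.7 minutes.

51.7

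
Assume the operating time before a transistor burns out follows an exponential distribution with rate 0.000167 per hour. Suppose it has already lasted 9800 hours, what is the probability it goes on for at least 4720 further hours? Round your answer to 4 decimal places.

0.4546

P(X > s+t | X > s) = e^(−λ(s+t))/e^(−λs) = e^(−λt), independent of s = 9800.
P(X > 4720) = e^(−0.78824) ≈ 0.4546.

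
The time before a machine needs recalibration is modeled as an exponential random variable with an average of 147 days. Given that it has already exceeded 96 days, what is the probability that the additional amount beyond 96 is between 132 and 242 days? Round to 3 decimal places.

0.215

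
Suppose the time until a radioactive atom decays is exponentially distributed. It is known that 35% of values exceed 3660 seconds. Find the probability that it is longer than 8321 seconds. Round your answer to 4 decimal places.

0.0919

e^(−λ·3660) = 0.35 ⇒ λ = −ln(0.35)/3660 = 0.000286837.
P(X > 8321) = e^(−0.000286837·8321) = e^(−2.3868) ≈ 0.0919.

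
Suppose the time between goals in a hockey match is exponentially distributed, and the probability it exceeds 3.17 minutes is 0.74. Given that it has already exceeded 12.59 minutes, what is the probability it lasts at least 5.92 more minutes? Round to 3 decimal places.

0.570

From e^(−λ·3.17) = 0.74, λ = −ln(0.74)/3.17 = 0.0949858.
Memoryless: P(X > 12.59+5.92 | X > 12.59) = P(X > 5.92) = e^(−0.0949858·5.92) ≈ 0.570.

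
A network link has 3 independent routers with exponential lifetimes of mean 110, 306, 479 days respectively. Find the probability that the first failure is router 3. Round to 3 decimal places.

Rates: λ_i = 1/mean_i → 0.00909091, 0.00326797, 0.00208768; Σλ = 0.0144466.
P(router 3 first) = λ_3/Σλ = 0.00208768/0.0144466 ≈ 0.145.

0.145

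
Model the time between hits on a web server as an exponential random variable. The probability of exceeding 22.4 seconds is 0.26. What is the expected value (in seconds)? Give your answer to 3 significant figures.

16.6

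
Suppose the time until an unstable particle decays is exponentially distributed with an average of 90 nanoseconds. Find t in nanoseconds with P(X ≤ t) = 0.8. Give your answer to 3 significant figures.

145

The rate is λ = 1/90 = 0.0111111 per nanosecond.
Set 1 − e^(−λt) = 0.8, so t = −ln(0.2)/λ = 1.6094/0.0111111 ≈ 144.849 nanoseconds.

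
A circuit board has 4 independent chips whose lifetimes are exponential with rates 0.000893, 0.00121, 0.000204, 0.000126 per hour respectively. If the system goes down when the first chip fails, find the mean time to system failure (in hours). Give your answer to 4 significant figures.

411.0

The time to first failure is exponential with rate Σλ = 0.000893 + 0.00121 + 0.000204 + 0.000126 = 0.002433.
E[min] = 1/Σλ = 1/0.002433 = 411.015 hours.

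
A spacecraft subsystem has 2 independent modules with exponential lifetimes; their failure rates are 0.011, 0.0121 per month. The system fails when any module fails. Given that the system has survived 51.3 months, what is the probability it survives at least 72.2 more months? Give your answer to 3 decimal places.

Time to first failure ~ Exp(Σλ) with Σλ = 0.0231.
By memorylessness, P(T > 51.3+72.2 | T > 51.3) = P(T > 72.2) = e^(−0.0231·72.2) ≈ 0.189.

0.189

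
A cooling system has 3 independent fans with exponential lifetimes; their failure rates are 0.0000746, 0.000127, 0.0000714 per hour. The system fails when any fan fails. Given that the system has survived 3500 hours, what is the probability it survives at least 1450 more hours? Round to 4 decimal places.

0.6731

Time to first failure ~ Exp(Σλ) with Σλ = 0.000273.
By memorylessness, P(T > 3500+1450 | T > 3500) = P(T > 1450) = e^(−0.000273·1450) ≈ 0.6731.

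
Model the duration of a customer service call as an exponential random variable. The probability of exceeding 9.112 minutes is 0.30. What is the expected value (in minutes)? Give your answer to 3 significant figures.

7.57

e^(−λ·9.112) = 0.30 ⇒ λ = −ln(0.30)/9.112 = 0.13213.
Mean = 1/λ = 7.56828 minutes.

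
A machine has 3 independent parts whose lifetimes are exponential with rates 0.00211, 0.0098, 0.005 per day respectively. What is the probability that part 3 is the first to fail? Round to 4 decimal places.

The time to first failure is exponential with rate Σλ = 0.00211 + 0.0098 + 0.005 = 0.01691.
P(part 3 first) = λ_3/Σλ = 0.005/0.01691 ≈ 0.2957.

0.2957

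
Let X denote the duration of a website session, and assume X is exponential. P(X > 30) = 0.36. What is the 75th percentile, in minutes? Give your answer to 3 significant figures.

40.7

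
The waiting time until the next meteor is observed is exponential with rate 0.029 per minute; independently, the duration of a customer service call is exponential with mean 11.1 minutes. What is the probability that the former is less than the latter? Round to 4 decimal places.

0.2435

λ_1 = 0.029, λ_2 = 1/11.1 = 0.0900901.
For independent exponentials, P(the former < the latter) = λ_1/(λ_1+λ_2) = 0.029/0.11909 ≈ 0.2435.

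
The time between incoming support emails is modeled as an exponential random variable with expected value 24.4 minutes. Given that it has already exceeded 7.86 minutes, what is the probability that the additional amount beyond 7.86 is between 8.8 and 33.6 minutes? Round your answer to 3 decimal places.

0.445

The rate is λ = 1/24.4 = 0.0409836 per minute.
Memoryless: the residual past 7.86 is again Exp(λ).
P(8.8 < residual < 33.6) = e^(−λ·8.8) − e^(−λ·33.6) = 0.69722 − 0.25232 ≈ 0.445.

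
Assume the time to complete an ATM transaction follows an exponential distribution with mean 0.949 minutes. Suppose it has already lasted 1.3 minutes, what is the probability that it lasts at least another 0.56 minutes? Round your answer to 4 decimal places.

The rate is λ = 1/0.949 = 1.05374 per minute.
The exponential is memoryless, so the remaining time is again Exp(λ): the condition X > 1.3 is irrelevant.
P(X > 0.56) = e^(−0.59009) ≈ 0.5543.

0.5543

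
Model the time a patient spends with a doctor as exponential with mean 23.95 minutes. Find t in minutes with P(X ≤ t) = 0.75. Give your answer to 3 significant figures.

The rate is λ = 1/23.95 = 0.0417537 per minute.
Set 1 − e^(−λt) = 0.75, so t = −ln(0.25)/λ = 1.3863/0.0417537 ≈ 33.2017 minutes.

33.2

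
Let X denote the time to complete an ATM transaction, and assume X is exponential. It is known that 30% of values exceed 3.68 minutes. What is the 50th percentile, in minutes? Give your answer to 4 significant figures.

e^(−λ·3.68) = 0.30 ⇒ λ = −ln(0.30)/3.68 = 0.327167.
50th percentile: 1 − e^(−λt) = 0.5, t = −ln(0.5)/λ = 2.11864 minutes.

2.119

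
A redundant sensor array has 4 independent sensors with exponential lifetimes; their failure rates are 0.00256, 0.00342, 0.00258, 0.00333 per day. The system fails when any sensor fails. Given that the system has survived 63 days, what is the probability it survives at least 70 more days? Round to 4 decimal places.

Time to first failure ~ Exp(Σλ) with Σλ = 0.01189.
By memorylessness, P(T > 63+70 | T > 63) = P(T > 70) = e^(−0.01189·70) ≈ 0.4350.

0.4350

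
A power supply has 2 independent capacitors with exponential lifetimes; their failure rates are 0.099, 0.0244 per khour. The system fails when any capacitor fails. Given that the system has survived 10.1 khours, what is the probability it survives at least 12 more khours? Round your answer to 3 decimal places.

Time to first failure ~ Exp(Σλ) with Σλ = 0.1234.
By memorylessness, P(T > 10.1+12 | T > 10.1) = P(T > 12) = e^(−0.1234·12) ≈ 0.227.

0.227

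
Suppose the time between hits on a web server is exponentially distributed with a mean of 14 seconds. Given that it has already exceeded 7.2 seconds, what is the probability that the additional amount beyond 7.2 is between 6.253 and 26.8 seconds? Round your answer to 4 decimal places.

The rate is λ = 1/14 = 0.0714286 per second.
Memoryless: the residual past 7.2 is again Exp(λ).
P(6.253 < residual < 26.8) = e^(−λ·6.253) − e^(−λ·26.8) = 0.63977 − 0.14745 ≈ 0.4923.

0.4923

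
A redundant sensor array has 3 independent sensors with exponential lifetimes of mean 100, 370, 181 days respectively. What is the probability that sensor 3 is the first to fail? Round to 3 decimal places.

0.303

Rates: λ_i = 1/mean_i → 0.01, 0.0027027, 0.00552486; Σλ = 0.0182276.
P(sensor 3 first) = λ_3/Σλ = 0.00552486/0.0182276 ≈ 0.303.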